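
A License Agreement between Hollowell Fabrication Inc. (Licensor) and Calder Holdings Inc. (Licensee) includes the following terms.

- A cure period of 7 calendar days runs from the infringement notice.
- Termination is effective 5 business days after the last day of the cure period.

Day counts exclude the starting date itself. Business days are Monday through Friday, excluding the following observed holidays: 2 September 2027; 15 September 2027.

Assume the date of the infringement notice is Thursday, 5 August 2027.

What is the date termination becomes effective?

Adding 7 calendar days to 5 August 2027 gives 12 August 2027, which is the last day of the cure period.
The date termination becomes effective: counting 5 business days from Thursday, 12 August 2027 (Aug 13, Aug 16, Aug 17, Aug 18, Aug 19, skipping weekends) reaches Thursday, 19 August 2027.

19 August 2027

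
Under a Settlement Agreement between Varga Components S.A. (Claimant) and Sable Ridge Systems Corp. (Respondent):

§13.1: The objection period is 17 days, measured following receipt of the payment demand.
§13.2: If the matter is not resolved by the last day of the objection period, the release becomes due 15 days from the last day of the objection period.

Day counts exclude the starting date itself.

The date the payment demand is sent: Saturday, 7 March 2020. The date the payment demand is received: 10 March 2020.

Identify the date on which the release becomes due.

The last day of the objection period: 10 March 2020 + 17 days = 27 March 2020.
The date on which the release becomes due: 15 calendar days after 27 March 2020 is 11 April 2020.

11 April 2020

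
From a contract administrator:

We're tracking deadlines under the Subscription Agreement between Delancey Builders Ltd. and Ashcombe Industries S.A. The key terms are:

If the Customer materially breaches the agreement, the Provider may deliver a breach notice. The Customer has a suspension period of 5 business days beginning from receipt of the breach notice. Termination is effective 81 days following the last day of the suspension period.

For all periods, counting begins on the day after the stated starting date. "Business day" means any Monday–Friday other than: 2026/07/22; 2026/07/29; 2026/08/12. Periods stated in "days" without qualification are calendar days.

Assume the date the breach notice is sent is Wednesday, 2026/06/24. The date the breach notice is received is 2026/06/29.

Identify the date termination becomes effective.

The last day of the suspension period: 5 business days after Monday, 2026/06/29, skipping weekends — Jun 30, Jul 1, Jul 2, Jul 3, Jul 6 — lands on Monday, 2026/07/06.
Adding 81 calendar days to 2026/07/06 gives 2026/09/25, which is the date termination becomes effective.

2026/09/25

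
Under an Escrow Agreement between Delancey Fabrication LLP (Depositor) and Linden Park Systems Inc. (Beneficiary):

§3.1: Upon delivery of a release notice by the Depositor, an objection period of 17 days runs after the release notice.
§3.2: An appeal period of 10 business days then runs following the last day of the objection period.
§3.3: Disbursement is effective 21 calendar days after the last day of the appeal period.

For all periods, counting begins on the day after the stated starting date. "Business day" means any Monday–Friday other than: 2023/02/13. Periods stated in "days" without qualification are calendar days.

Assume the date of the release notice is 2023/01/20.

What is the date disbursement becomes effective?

The last day of the objection period: 17 calendar days after 2023/01/20 is 2023/02/06.
From Monday, 2023/02/06, 10 business days (Feb 7, Feb 8, Feb 9, Feb 10, Feb 14, Feb 15, Feb 16, Feb 17, Feb 20, Feb 21, skipping weekends and the listed holiday on Feb 13) brings us to Tuesday, 2023/02/21, which is the last day of the appeal period.
The date disbursement becomes effective: 2023/02/21 + 21 days = 2023/03/14.

2023/03/14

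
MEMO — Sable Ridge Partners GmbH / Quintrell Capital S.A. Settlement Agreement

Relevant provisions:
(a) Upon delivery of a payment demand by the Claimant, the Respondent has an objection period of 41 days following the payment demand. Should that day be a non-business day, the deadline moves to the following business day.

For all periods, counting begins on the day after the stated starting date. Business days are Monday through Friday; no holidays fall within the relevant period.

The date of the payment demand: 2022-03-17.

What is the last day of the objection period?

Adding 41 calendar days to 2022-03-17 gives 2022-04-27, which is the last day of the objection period. 2022-04-27 is a Wednesday, so no roll-forward applies.

2022-04-27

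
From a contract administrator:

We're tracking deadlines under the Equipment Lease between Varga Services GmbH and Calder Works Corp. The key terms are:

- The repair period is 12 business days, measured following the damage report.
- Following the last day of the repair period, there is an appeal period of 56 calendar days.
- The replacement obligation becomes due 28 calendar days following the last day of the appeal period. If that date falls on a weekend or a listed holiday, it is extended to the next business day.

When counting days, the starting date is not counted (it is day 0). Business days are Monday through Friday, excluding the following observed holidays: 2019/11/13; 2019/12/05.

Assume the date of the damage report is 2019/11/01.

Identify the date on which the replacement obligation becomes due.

From Friday, 2019/11/01, 12 business days (Nov 4, Nov 5, Nov 6, Nov 7, …, Nov 18, Nov 19, Nov 20, skipping weekends and the listed holiday on Nov 13) brings us to Wednesday, 2019/11/20, which is the last day of the repair period.
Adding 56 calendar days to 2019/11/20 gives 2020/01/15, which is the last day of the appeal period.
The date on which the replacement obligation becomes due: 28 calendar days after 2020/01/15 is 2020/02/12. 2020/02/12 is a Wednesday and is not a listed holiday, so no roll-forward applies.

2020/02/12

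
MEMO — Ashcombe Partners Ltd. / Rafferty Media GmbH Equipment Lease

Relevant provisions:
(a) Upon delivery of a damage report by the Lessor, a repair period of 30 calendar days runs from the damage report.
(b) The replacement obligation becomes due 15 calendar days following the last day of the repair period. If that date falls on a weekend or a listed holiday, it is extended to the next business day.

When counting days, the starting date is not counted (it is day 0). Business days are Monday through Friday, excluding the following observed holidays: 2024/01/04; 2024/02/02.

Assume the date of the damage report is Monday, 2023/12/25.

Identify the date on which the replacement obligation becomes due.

Adding 30 calendar days to 2023/12/25 gives 2024/01/24, which is the last day of the repair period.
Adding 15 calendar days to 2024/01/24 gives 2024/02/08, which is the date on which the replacement obligation becomes due. 2024/02/08 is a Thursday and is not a listed holiday, so no roll-forward applies.

2024/02/08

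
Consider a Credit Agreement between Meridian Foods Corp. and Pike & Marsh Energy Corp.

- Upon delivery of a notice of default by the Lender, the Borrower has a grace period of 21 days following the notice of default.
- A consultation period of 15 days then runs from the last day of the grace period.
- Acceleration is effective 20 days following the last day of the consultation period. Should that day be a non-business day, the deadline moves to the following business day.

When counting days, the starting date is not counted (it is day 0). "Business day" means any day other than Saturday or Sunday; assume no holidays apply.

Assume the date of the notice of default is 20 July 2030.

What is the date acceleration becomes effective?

16 September 2030

Adding 21 calendar days to 20 July 2030 gives 10 August 2030, which is the last day of the grace period.
The last day of the consultation period: 10 August 2030 + 15 days = 25 August 2030.
The date acceleration becomes effective: 20 calendar days after 25 August 2030 is 14 September 2030. That falls on a Saturday, so it rolls to the next business day, Monday, 16 September 2030.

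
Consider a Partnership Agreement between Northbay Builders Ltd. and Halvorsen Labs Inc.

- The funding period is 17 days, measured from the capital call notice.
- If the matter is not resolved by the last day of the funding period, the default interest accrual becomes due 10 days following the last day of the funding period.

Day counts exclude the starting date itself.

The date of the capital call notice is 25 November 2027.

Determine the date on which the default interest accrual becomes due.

Adding 17 calendar days to 25 November 2027 gives 12 December 2027, which is the last day of the funding period.
Adding 10 calendar days to 12 December 2027 gives 22 December 2027, which is the date on which the default interest accrual becomes due.

22 December 2027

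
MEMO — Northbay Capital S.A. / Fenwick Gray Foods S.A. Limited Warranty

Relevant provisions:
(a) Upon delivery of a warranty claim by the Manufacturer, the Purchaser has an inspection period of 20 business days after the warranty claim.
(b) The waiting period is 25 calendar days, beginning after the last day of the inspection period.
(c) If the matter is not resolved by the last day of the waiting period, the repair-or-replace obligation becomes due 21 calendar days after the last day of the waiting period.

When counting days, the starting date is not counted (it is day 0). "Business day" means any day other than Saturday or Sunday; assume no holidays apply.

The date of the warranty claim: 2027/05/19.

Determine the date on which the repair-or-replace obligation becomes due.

From Wednesday, 2027/05/19, 20 business days (May 20, May 21, May 24, May 25, …, Jun 14, Jun 15, Jun 16, skipping weekends) brings us to Wednesday, 2027/06/16, which is the last day of the inspection period.
The last day of the waiting period: 2027/06/16 + 25 days = 2027/07/11.
The date on which the repair-or-replace obligation becomes due: 21 calendar days after 2027/07/11 is 2027/08/01.

2027/08/01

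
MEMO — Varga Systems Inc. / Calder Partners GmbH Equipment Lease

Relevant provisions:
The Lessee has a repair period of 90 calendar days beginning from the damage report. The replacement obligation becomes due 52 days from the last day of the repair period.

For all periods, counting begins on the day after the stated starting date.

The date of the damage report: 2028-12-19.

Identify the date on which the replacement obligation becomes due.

Adding 90 calendar days to 2028-12-19 gives 2029-03-19, which is the last day of the repair period.
The date on which the replacement obligation becomes due: 52 calendar days after 2029-03-19 is 2029-05-10.

2029-05-10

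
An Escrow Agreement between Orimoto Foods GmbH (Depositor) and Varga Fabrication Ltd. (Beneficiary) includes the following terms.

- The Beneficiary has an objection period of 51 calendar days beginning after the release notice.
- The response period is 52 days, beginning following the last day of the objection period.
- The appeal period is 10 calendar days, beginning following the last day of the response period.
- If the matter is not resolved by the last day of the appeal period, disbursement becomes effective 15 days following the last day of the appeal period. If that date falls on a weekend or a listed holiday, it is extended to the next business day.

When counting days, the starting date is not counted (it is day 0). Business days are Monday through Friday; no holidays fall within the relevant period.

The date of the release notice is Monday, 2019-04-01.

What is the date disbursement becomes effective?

Adding 51 calendar days to 2019-04-01 gives 2019-05-22, which is the last day of the objection period.
The last day of the response period: 2019-05-22 + 52 days = 2019-07-13.
The last day of the appeal period: 2019-07-13 + 10 days = 2019-07-23.
Adding 15 calendar days to 2019-07-23 gives 2019-08-07, which is the date disbursement becomes effective. 2019-08-07 is a Wednesday, so no roll-forward applies.

2019-08-07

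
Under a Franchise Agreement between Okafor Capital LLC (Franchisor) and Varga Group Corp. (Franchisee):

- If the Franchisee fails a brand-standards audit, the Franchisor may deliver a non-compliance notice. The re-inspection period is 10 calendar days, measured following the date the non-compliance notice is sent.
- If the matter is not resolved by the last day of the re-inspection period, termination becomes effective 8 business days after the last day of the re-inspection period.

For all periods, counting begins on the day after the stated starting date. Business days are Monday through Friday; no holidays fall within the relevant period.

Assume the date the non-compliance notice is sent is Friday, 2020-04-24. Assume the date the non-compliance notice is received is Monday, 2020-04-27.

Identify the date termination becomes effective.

Adding 10 calendar days to 2020-04-24 gives 2020-05-04, which is the last day of the re-inspection period.
The date termination becomes effective: 8 business days after Monday, 2020-05-04, skipping weekends — May 5, May 6, May 7, May 8, May 11, May 12, May 13, May 14 — lands on Thursday, 2020-05-14.

2020-05-14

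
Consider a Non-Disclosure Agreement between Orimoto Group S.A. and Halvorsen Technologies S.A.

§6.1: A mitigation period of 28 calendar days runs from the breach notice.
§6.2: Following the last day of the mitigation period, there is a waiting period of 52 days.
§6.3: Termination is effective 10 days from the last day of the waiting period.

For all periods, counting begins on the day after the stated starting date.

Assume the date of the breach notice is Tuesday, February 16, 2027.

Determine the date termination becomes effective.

May 17, 2027

The last day of the mitigation period: February 16, 2027 + 28 days = March 16, 2027.
The last day of the waiting period: March 16, 2027 + 52 days = May 7, 2027.
The date termination becomes effective: May 7, 2027 + 10 days = May 17, 2027.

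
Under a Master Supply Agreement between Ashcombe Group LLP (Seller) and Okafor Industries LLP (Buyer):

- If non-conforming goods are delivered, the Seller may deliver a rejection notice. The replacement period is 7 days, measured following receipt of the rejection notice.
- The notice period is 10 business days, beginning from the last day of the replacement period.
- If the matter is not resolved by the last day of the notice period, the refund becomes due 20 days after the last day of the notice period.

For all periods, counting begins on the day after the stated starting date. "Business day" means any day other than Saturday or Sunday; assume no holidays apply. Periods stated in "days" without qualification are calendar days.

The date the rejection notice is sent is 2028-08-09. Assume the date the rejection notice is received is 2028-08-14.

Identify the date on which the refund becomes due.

The last day of the replacement period: 7 calendar days after 2028-08-14 is 2028-08-21.
The last day of the notice period: counting 10 business days from Monday, 2028-08-21 (Aug 22, Aug 23, Aug 24, Aug 25, Aug 28, Aug 29, Aug 30, Aug 31, Sep 1, Sep 4, skipping weekends) reaches Monday, 2028-09-04.
The date on which the refund becomes due: 2028-09-04 + 20 days = 2028-09-24.

2028-09-24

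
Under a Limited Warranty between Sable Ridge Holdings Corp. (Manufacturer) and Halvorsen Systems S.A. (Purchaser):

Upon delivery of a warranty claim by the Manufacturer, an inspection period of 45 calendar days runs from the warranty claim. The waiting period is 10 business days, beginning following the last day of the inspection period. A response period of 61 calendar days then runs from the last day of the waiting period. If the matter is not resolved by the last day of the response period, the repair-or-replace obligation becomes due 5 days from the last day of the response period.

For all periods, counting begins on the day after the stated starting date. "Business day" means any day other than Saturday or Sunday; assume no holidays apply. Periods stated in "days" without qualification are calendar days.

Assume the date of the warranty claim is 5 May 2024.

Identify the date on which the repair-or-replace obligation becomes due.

7 September 2024

Adding 45 calendar days to 5 May 2024 gives 19 June 2024, which is the last day of the inspection period.
The last day of the waiting period: counting 10 business days from Wednesday, 19 June 2024 (Jun 20, Jun 21, Jun 24, Jun 25, Jun 26, Jun 27, Jun 28, Jul 1, Jul 2, Jul 3, skipping weekends) reaches Wednesday, 3 July 2024.
Adding 61 calendar days to 3 July 2024 gives 2 September 2024, which is the last day of the response period.
The date on which the repair-or-replace obligation becomes due: 5 calendar days after 2 September 2024 is 7 September 2024.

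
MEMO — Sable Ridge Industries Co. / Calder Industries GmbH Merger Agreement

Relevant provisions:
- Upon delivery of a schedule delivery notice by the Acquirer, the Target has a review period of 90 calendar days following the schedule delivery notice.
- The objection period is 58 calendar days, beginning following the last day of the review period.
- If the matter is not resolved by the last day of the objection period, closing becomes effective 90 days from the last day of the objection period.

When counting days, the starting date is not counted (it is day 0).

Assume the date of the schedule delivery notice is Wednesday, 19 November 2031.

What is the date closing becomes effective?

14 July 2032

The last day of the review period: 90 calendar days after 19 November 2031 is 17 February 2032.
Adding 58 calendar days to 17 February 2032 gives 15 April 2032, which is the last day of the objection period.
Adding 90 calendar days to 15 April 2032 gives 14 July 2032, which is the date closing becomes effective.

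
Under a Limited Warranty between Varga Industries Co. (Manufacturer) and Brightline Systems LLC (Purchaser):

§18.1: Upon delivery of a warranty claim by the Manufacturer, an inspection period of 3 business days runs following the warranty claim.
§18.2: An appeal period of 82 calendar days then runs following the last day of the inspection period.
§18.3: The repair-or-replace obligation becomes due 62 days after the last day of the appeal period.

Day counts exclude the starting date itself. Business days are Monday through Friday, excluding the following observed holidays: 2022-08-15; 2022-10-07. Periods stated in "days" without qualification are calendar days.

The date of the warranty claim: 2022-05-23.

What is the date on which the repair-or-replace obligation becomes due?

2022-10-17

From Monday, 2022-05-23, 3 business days (May 24, May 25, May 26, skipping weekends) brings us to Thursday, 2022-05-26, which is the last day of the inspection period.
Adding 82 calendar days to 2022-05-26 gives 2022-08-16, which is the last day of the appeal period.
The date on which the repair-or-replace obligation becomes due: 62 calendar days after 2022-08-16 is 2022-10-17.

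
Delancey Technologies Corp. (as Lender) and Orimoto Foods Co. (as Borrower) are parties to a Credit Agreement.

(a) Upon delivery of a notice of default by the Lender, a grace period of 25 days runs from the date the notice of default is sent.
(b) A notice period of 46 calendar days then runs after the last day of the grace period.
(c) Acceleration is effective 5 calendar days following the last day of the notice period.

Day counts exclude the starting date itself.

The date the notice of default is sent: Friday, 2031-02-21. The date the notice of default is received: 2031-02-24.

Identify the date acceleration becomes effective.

The last day of the grace period: 2031-02-21 + 25 days = 2031-03-18.
The last day of the notice period: 46 calendar days after 2031-03-18 is 2031-05-03.
Adding 5 calendar days to 2031-05-03 gives 2031-05-08, which is the date acceleration becomes effective.

2031-05-08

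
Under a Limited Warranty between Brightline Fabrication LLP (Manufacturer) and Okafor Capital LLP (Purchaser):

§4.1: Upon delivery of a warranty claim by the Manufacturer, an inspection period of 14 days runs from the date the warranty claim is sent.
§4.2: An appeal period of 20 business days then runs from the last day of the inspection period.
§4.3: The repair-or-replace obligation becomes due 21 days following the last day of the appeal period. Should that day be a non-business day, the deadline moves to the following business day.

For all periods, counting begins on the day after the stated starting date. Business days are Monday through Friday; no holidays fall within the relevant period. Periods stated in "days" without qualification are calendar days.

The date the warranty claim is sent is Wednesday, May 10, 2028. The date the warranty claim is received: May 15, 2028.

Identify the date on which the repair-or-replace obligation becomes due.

Jul 12, 2028

Adding 14 calendar days to May 10, 2028 gives May 24, 2028, which is the last day of the inspection period.
The last day of the appeal period: 20 business days after Wednesday, May 24, 2028, skipping weekends — May 25, May 26, May 29, May 30, …, Jun 19, Jun 20, Jun 21 — lands on Wednesday, Jun 21, 2028.
The date on which the repair-or-replace obligation becomes due: 21 calendar days after Jun 21, 2028 is Jul 12, 2028. Jul 12, 2028 is a Wednesday, so no roll-forward applies.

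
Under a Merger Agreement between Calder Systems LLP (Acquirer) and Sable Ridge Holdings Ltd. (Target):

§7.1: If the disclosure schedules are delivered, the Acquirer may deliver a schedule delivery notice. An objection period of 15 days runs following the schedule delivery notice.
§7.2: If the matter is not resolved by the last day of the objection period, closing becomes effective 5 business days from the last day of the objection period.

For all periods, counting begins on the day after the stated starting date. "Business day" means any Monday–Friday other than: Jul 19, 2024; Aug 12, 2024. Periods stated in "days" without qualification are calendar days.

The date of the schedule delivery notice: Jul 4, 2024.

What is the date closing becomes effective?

Jul 26, 2024

The last day of the objection period: Jul 4, 2024 + 15 days = Jul 19, 2024.
From Friday, Jul 19, 2024, 5 business days (Jul 22, Jul 23, Jul 24, Jul 25, Jul 26, skipping weekends) brings us to Friday, Jul 26, 2024, which is the date closing becomes effective.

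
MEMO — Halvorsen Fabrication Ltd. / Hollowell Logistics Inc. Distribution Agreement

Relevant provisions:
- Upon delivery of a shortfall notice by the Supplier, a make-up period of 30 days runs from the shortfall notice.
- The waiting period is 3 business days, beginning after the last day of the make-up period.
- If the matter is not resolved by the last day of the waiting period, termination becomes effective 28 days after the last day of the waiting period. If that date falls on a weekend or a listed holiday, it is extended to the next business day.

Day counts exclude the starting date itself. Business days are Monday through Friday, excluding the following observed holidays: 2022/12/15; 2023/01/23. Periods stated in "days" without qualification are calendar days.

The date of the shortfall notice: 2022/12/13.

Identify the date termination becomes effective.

Adding 30 calendar days to 2022/12/13 gives 2023/01/12, which is the last day of the make-up period.
From Thursday, 2023/01/12, 3 business days (Jan 13, Jan 16, Jan 17, skipping weekends) brings us to Tuesday, 2023/01/17, which is the last day of the waiting period.
The date termination becomes effective: 28 calendar days after 2023/01/17 is 2023/02/14. 2023/02/14 is a Tuesday and is not a listed holiday, so no roll-forward applies.

2023/02/14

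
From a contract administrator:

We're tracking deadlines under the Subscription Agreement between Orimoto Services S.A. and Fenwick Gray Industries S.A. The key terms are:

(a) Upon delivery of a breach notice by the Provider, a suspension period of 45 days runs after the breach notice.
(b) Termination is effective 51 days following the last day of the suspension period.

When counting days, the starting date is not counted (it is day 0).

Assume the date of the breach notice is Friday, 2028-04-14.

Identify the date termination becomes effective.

The last day of the suspension period: 45 calendar days after 2028-04-14 is 2028-05-29.
The date termination becomes effective: 51 calendar days after 2028-05-29 is 2028-07-19.

2028-07-19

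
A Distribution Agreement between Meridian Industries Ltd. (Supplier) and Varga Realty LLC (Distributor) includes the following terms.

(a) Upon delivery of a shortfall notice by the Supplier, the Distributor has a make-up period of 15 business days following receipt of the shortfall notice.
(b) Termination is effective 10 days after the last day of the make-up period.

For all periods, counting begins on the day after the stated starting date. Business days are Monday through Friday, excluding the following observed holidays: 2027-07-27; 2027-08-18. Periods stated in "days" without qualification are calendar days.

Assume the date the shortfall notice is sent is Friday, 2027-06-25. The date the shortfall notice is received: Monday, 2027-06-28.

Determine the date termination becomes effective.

The last day of the make-up period: counting 15 business days from Monday, 2027-06-28 (Jun 29, Jun 30, Jul 1, Jul 2, …, Jul 15, Jul 16, Jul 19, skipping weekends) reaches Monday, 2027-07-19.
The date termination becomes effective: 10 calendar days after 2027-07-19 is 2027-07-29.

2027-07-29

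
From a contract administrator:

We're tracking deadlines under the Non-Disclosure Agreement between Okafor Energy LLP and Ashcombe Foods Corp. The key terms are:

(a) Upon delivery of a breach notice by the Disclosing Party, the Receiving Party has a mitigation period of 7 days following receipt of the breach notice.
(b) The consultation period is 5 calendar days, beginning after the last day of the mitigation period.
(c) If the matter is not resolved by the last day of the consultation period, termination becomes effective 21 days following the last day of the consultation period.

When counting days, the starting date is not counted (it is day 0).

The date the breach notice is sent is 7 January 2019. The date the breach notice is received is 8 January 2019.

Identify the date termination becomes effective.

10 February 2019

Adding 7 calendar days to 8 January 2019 gives 15 January 2019, which is the last day of the mitigation period.
The last day of the consultation period: 5 calendar days after 15 January 2019 is 20 January 2019.
Adding 21 calendar days to 20 January 2019 gives 10 February 2019, which is the date termination becomes effective.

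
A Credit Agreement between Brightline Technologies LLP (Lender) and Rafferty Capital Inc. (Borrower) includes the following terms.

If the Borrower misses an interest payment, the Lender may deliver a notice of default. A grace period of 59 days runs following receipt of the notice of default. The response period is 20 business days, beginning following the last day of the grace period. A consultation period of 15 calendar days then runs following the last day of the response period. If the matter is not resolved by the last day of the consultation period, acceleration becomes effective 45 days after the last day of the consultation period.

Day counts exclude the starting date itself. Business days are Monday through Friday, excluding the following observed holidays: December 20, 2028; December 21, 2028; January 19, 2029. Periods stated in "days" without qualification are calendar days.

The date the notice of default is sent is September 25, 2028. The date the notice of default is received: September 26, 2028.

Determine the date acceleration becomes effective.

Adding 59 calendar days to September 26, 2028 gives November 24, 2028, which is the last day of the grace period.
The last day of the response period: counting 20 business days from Friday, November 24, 2028 (Nov 27, Nov 28, Nov 29, Nov 30, …, Dec 22, Dec 25, Dec 26, skipping weekends and the listed holidays on Dec 20, Dec 21) reaches Tuesday, December 26, 2028.
The last day of the consultation period: 15 calendar days after December 26, 2028 is January 10, 2029.
The date acceleration becomes effective: 45 calendar days after January 10, 2029 is February 24, 2029.

February 24, 2029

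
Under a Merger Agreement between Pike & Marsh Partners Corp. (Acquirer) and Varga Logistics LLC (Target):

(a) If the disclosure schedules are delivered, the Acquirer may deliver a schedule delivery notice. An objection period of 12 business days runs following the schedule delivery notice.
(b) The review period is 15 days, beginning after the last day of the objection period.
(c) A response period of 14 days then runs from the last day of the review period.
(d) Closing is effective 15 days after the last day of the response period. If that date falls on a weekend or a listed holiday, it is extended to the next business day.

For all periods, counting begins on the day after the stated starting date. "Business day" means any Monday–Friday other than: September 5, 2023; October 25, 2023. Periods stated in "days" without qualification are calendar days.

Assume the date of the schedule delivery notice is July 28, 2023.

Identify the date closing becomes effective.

September 28, 2023

The last day of the objection period: 12 business days after Friday, July 28, 2023, skipping weekends — Jul 31, Aug 1, Aug 2, Aug 3, …, Aug 11, Aug 14, Aug 15 — lands on Tuesday, August 15, 2023.
The last day of the review period: August 15, 2023 + 15 days = August 30, 2023.
The last day of the response period: August 30, 2023 + 14 days = September 13, 2023.
Adding 15 calendar days to September 13, 2023 gives September 28, 2023, which is the date closing becomes effective. September 28, 2023 is a Thursday and is not a listed holiday, so no roll-forward applies.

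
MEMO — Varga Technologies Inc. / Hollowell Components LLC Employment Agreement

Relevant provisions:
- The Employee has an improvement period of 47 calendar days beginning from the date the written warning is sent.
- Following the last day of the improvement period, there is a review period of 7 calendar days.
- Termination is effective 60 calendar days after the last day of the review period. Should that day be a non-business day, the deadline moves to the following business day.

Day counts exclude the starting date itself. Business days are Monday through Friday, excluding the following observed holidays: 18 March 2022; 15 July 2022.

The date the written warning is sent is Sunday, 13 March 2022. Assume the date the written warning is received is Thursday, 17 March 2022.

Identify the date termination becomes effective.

The last day of the improvement period: 47 calendar days after 13 March 2022 is 29 April 2022.
The last day of the review period: 7 calendar days after 29 April 2022 is 6 May 2022.
The date termination becomes effective: 6 May 2022 + 60 days = 5 July 2022. 5 July 2022 is a Tuesday and is not a listed holiday, so no roll-forward applies.

5 July 2022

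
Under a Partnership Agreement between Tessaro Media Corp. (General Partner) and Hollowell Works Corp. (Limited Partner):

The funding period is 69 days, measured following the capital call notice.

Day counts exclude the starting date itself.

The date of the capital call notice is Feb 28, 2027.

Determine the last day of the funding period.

The last day of the funding period: Feb 28, 2027 + 69 days = May 8, 2027.

May 8, 2027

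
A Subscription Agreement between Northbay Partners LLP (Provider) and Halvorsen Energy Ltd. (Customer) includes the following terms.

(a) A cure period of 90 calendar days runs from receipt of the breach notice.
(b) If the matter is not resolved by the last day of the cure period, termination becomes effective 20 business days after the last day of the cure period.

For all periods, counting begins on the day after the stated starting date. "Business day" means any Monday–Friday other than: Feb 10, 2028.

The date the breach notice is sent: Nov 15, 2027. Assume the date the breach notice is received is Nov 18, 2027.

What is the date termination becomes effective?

Mar 15, 2028

Adding 90 calendar days to Nov 18, 2027 gives Feb 16, 2028, which is the last day of the cure period.
The date termination becomes effective: 20 business days after Wednesday, Feb 16, 2028, skipping weekends — Feb 17, Feb 18, Feb 21, Feb 22, …, Mar 13, Mar 14, Mar 15 — lands on Wednesday, Mar 15, 2028.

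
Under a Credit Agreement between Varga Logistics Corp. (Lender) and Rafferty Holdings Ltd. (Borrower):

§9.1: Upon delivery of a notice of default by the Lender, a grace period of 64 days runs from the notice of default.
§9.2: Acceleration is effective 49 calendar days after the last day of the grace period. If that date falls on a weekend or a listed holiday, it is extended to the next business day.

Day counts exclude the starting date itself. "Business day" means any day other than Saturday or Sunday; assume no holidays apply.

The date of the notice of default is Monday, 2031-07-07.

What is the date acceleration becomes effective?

2031-10-28

Adding 64 calendar days to 2031-07-07 gives 2031-09-09, which is the last day of the grace period.
The date acceleration becomes effective: 2031-09-09 + 49 days = 2031-10-28. 2031-10-28 is a Tuesday, so no roll-forward applies.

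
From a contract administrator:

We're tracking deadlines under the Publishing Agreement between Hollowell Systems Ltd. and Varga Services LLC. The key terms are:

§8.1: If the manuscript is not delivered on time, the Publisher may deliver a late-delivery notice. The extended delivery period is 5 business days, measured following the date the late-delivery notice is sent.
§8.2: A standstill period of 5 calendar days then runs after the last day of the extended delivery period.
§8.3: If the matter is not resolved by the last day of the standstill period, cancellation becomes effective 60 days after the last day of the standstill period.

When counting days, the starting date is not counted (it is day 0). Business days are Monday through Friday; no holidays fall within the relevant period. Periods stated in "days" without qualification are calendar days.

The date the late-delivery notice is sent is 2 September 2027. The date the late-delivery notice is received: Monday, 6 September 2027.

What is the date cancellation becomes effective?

13 November 2027

The last day of the extended delivery period: 5 business days after Thursday, 2 September 2027, skipping weekends — Sep 3, Sep 6, Sep 7, Sep 8, Sep 9 — lands on Thursday, 9 September 2027.
The last day of the standstill period: 5 calendar days after 9 September 2027 is 14 September 2027.
Adding 60 calendar days to 14 September 2027 gives 13 November 2027, which is the date cancellation becomes effective.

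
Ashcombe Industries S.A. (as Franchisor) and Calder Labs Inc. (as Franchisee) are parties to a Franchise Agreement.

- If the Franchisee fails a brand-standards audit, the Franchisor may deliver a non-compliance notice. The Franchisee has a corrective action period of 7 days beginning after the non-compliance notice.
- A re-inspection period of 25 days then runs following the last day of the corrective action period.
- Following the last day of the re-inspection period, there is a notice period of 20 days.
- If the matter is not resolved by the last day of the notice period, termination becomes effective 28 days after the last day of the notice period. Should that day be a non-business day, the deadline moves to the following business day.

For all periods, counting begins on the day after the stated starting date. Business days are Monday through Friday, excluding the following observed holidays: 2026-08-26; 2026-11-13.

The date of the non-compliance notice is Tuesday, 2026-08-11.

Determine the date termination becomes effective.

2026-10-30

The last day of the corrective action period: 7 calendar days after 2026-08-11 is 2026-08-18.
Adding 25 calendar days to 2026-08-18 gives 2026-09-12, which is the last day of the re-inspection period.
The last day of the notice period: 20 calendar days after 2026-09-12 is 2026-10-02.
The date termination becomes effective: 2026-10-02 + 28 days = 2026-10-30. 2026-10-30 is a Friday and is not a listed holiday, so no roll-forward applies.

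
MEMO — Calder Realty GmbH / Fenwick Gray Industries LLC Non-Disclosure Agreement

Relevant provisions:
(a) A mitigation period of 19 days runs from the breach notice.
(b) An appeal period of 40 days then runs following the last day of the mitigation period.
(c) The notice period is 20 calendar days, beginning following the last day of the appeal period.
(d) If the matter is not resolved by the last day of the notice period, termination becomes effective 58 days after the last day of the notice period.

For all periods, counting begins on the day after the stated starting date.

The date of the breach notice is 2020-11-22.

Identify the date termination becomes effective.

2021-04-08

Adding 19 calendar days to 2020-11-22 gives 2020-12-11, which is the last day of the mitigation period.
The last day of the appeal period: 2020-12-11 + 40 days = 2021-01-20.
The last day of the notice period: 20 calendar days after 2021-01-20 is 2021-02-09.
The date termination becomes effective: 58 calendar days after 2021-02-09 is 2021-04-08.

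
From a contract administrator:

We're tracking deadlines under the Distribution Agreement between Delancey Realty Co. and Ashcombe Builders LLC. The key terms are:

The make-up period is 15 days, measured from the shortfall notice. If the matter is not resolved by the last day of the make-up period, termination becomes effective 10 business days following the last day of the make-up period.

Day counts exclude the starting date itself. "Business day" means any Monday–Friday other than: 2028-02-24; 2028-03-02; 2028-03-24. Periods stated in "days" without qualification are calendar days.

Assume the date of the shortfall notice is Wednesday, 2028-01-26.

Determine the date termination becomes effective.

The last day of the make-up period: 2028-01-26 + 15 days = 2028-02-10.
The date termination becomes effective: counting 10 business days from Thursday, 2028-02-10 (Feb 11, Feb 14, Feb 15, Feb 16, Feb 17, Feb 18, Feb 21, Feb 22, Feb 23, Feb 25, skipping weekends and the listed holiday on Feb 24) reaches Friday, 2028-02-25.

2028-02-25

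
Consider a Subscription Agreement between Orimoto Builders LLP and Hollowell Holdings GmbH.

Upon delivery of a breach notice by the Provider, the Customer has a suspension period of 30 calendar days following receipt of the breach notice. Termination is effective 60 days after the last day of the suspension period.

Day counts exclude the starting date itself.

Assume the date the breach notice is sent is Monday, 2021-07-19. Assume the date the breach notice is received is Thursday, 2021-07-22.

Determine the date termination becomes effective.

2021-10-20

The last day of the suspension period: 2021-07-22 + 30 days = 2021-08-21.
The date termination becomes effective: 60 calendar days after 2021-08-21 is 2021-10-20.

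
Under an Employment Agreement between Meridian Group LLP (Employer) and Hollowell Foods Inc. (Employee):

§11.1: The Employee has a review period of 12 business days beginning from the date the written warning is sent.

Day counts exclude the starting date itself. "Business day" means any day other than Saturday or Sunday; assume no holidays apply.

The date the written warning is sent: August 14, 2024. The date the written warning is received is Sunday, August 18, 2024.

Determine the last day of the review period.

The last day of the review period: 12 business days after Wednesday, August 14, 2024, skipping weekends — Aug 15, Aug 16, Aug 19, Aug 20, …, Aug 28, Aug 29, Aug 30 — lands on Friday, August 30, 2024.

August 30, 2024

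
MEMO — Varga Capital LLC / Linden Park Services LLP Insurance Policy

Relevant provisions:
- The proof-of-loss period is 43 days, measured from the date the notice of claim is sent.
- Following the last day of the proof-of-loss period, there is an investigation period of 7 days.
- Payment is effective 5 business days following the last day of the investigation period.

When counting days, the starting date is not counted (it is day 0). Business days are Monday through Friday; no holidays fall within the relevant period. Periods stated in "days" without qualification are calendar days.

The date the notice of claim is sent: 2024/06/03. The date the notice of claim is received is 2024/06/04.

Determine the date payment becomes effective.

The last day of the proof-of-loss period: 2024/06/03 + 43 days = 2024/07/16.
The last day of the investigation period: 2024/07/16 + 7 days = 2024/07/23.
The date payment becomes effective: 5 business days after Tuesday, 2024/07/23, skipping weekends — Jul 24, Jul 25, Jul 26, Jul 29, Jul 30 — lands on Tuesday, 2024/07/30.

2024/07/30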